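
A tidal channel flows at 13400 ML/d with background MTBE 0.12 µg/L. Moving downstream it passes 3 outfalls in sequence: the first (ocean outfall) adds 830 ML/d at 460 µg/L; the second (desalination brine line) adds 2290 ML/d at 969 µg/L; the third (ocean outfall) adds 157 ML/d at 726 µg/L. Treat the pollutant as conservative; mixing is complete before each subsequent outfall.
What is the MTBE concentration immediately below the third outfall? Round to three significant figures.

Below outfall 1: Q → 14230 ML/d, C = (13400·0.1200 + 830.0·460.0)/14230 = 26.94 µg/L.
Below outfall 2: Q → 16520 ML/d, C = (14230·26.94 + 2290·969.0)/16520 = 157.5 µg/L.
Below outfall 3: Q → 16680 ML/d, C = (16520·157.5 + 157.0·726.0)/16680 = 162.9 µg/L.

163 µg/L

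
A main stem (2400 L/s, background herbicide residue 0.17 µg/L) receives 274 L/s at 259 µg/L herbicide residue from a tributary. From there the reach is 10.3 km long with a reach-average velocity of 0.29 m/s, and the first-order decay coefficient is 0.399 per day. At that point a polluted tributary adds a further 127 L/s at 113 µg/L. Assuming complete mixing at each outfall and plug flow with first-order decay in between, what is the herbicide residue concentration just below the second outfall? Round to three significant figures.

26.8 µg/L

Flow-weighted average: C = (2400·0.1700 + 274.0·259.0) / 2674 = 71370/2674 = 26.69 µg/L; combined flow 2674 L/s.
Travel time t = 10.3·1000 / 0.29 = 35520 s = 9.866 h.
After decay, C = 26.69 × e^(−kt) = 26.69 × 0.8487 = 22.65 µg/L.
At the second outfall, C = (2674·22.65 + 127.0·113.0) / (2674 + 127.0) = 26.75 µg/L.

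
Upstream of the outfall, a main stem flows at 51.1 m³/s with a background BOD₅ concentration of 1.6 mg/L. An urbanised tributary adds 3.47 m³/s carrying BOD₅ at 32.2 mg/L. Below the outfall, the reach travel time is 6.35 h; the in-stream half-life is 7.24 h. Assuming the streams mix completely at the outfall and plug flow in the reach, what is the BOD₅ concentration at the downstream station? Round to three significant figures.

Conservation of mass: C = (51.10·1.600 + 3.470·32.20) / 54.57 = 193.5/54.57 = 3.546 mg/L.
Half-life 7.24 h → k = ln 2 / 7.24 = 0.09574 h⁻¹ = 2.298 d⁻¹.
Decay over the reach: 3.546·exp(−kt) = 3.546·0.5445 = 1.931 mg/L.

1.93 mg/L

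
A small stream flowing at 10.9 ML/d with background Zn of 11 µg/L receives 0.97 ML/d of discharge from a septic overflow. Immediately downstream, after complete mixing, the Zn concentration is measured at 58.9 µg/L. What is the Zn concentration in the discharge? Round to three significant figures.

597 µg/L

Mass balance: 10.90·11.00 + 0.9700·Cₑ = 11.87·58.90
→ Cₑ = (11.87·58.90 − 10.90·11.00) / 0.9700 = 597.2 µg/L.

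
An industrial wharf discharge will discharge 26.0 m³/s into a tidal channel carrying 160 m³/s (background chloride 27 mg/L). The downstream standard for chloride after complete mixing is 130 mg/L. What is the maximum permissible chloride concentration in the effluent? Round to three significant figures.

At the limit, (Qr·Cr + Qe·Cₑ)/(Qr + Qe) = 130:
Cₑ = (186.0·130 − 160.0·27.00) / 26.00 = 763.8 mg/L.

764 mg/L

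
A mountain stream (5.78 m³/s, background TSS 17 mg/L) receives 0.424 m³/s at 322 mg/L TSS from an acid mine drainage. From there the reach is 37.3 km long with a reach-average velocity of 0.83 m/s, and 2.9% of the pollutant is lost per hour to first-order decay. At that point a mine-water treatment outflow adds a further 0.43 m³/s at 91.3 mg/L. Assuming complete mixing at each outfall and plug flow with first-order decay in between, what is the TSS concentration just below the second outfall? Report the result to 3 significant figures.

Flow-weighted average: C = (5.780·17.00 + 0.4240·322.0) / 6.204 = 234.8/6.204 = 37.84 mg/L; combined flow 6.204 m³/s.
Travel time t = 37.3·1000 / 0.83 = 44940 s = 12.48 h.
2.9%/h lost → k = −ln(1 − 0.029) = 0.02943 h⁻¹.
After decay, C = 37.84 × e^(−kt) = 37.84 × 0.6926 = 26.21 mg/L.
Second outfall: C = (6.204·26.21 + 0.4300·91.30)/6.634 = 30.43 mg/L.

30.4 mg/L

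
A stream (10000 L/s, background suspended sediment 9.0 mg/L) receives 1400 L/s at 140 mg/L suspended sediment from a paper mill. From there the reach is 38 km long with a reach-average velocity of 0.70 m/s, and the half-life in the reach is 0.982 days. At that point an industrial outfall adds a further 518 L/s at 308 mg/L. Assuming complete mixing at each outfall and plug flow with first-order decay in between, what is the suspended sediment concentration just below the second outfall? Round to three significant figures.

28.8 mg/L

Mass balance: C = (10000·9.000 + 1400·140.0) / 11400 = 286000/11400 = 25.09 mg/L; combined flow 11400 L/s.
Travel time t = 38·1000 / 0.70 = 54290 s = 15.08 h.
Half-life 0.982 d → k = ln 2 / 0.982 = 0.7059 d⁻¹.
Applying C = C₀e^(−kt): 25.09 × 0.6418 = 16.10 mg/L.
Second outfall: C = (11400·16.10 + 518.0·308.0)/11920 = 28.79 mg/L.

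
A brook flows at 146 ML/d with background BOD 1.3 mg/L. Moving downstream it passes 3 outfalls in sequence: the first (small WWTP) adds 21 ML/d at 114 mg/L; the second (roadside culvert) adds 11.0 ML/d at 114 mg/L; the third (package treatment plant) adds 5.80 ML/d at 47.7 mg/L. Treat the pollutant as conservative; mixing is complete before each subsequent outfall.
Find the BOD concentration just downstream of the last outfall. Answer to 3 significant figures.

Below outfall 1: Q → 167.0 ML/d, C = (146.0·1.300 + 21.00·114.0)/167.0 = 15.47 mg/L.
Below outfall 2: Q → 178.0 ML/d, C = (167.0·15.47 + 11.00·114.0)/178.0 = 21.56 mg/L.
Below outfall 3: Q → 183.8 ML/d, C = (178.0·21.56 + 5.800·47.70)/183.8 = 22.39 mg/L.

22.4 mg/L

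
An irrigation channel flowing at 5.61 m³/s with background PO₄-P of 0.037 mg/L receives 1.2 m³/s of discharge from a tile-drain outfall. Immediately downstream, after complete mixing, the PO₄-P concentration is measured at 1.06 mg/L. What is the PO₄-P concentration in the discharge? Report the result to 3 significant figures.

Mass balance: 5.610·0.03700 + 1.200·Cₑ = 6.810·1.060
→ Cₑ = (6.810·1.060 − 5.610·0.03700) / 1.200 = 5.843 mg/L.

5.84 mg/L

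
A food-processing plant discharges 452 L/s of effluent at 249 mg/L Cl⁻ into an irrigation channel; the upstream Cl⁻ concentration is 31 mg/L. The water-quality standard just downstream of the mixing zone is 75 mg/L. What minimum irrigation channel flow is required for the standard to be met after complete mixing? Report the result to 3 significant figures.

1790 L/s

Set C_mix = 75: (Q·31.00 + 452.0·249.0) / (Q + 452.0) = 75
→ Q = 452.0·(249.0 − 75)/(75 − 31.00) = 1787 L/s.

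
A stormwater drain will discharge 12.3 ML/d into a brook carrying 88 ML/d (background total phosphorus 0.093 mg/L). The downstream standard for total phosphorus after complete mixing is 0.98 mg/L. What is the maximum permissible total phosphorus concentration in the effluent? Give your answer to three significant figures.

7.33 mg/L

At the limit, (Qr·Cr + Qe·Cₑ)/(Qr + Qe) = 0.98:
Cₑ = (100.3·0.98 − 88.00·0.09300) / 12.30 = 7.326 mg/L.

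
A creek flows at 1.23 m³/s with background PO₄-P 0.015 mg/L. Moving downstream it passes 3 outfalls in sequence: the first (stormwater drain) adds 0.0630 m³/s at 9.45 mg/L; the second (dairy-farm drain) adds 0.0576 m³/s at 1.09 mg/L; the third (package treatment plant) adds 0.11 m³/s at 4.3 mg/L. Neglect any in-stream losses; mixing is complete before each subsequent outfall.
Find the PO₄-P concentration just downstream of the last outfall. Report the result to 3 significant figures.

Outfall 1: combined Q = 1.293 m³/s; C = (1.230·0.01500 + 0.06300·9.450)/1.293 = 0.4747 mg/L.
Outfall 2: combined Q = 1.351 m³/s; C = (1.293·0.4747 + 0.05760·1.090)/1.351 = 0.5010 mg/L.
Outfall 3: combined Q = 1.461 m³/s; C = (1.351·0.5010 + 0.1100·4.300)/1.461 = 0.7871 mg/L.

0.787 mg/L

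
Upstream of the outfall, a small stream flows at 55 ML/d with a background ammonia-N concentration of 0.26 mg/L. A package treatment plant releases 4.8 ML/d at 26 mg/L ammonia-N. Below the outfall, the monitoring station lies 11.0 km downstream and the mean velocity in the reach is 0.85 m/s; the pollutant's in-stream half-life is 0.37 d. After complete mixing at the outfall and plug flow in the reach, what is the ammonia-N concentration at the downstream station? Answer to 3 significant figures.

1.76 mg/L

After mixing, C = (55.00·0.2600 + 4.800·26.00) / 59.80 = 139.1/59.80 = 2.326 mg/L.
Travel time t = 11.0·1000 / 0.85 = 12940 s = 3.595 h.
Half-life 0.37 d → k = ln 2 / 0.37 = 1.873 d⁻¹.
Decay over the reach: 2.326·exp(−kt) = 2.326·0.7553 = 1.757 mg/L.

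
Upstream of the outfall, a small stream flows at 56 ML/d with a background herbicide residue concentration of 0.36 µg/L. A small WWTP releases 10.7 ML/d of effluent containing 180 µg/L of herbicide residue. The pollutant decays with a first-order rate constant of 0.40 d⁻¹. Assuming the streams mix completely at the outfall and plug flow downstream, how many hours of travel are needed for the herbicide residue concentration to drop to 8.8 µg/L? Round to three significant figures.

71.9 h

Mass balance: C = (56.00·0.3600 + 10.70·180.0) / 66.70 = 1946/66.70 = 29.18 µg/L.
29.18·exp(−k·t) = 8.8 → t = ln(29.18/8.8)/k = 258900 s = 71.92 h.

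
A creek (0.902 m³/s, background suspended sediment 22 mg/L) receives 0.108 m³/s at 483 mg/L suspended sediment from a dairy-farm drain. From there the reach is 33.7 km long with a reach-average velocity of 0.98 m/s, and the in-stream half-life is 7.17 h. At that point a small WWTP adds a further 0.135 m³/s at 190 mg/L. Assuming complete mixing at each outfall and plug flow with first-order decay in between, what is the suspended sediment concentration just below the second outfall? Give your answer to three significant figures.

47.4 mg/L

Conservation of mass: C = (0.9020·22.00 + 0.1080·483.0) / 1.010 = 72.01/1.010 = 71.30 mg/L; combined flow 1.010 m³/s.
Travel time t = 33.7·1000 / 0.98 = 34390 s = 9.552 h.
Half-life 7.17 h → k = ln 2 / 7.17 = 0.09667 h⁻¹ = 2.320 d⁻¹.
After decay, C = 71.30 × e^(−kt) = 71.30 × 0.3972 = 28.31 mg/L.
At the second outfall, C = (1.010·28.31 + 0.1350·190.0) / (1.010 + 0.1350) = 47.38 mg/L.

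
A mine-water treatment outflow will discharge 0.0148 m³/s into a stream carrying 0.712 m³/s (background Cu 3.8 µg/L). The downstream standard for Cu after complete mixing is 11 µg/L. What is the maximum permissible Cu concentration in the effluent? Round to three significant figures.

At the limit, (Qr·Cr + Qe·Cₑ)/(Qr + Qe) = 11:
Cₑ = (0.7268·11 − 0.7120·3.800) / 0.01480 = 357.4 µg/L.

357 µg/L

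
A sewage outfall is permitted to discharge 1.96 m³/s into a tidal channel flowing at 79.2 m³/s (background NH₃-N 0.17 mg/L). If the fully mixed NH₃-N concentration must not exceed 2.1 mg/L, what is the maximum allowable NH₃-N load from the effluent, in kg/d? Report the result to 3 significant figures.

Mass balance at the limit: 79.20·0.1700 + 1.960·Cₑ = 81.16·2.1 → Cₑ = 80.09 mg/L.
Load = 1.960 m³/s × 80.09 g/m³ × 86 400 s/d = 13560 kg/d.

13600 kg/d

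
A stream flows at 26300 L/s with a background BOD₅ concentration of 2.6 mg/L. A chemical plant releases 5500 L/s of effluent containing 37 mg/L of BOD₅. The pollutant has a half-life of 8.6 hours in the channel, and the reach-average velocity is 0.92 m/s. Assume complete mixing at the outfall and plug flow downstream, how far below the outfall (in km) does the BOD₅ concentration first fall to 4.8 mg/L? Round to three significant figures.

23.7 km

Flow-weighted average: C = (26300·2.600 + 5500·37.00) / 31800 = 271900/31800 = 8.550 mg/L.
Half-life 8.6 h → k = ln 2 / 8.6 = 0.08060 h⁻¹ = 1.934 d⁻¹.
Set 8.550·exp(−k·t) = 4.8 → t = ln(8.550/4.8)/k = 25780 s = 7.162 h.
Distance = v·t = 0.92·25780 = 23720 m = 23.72 km.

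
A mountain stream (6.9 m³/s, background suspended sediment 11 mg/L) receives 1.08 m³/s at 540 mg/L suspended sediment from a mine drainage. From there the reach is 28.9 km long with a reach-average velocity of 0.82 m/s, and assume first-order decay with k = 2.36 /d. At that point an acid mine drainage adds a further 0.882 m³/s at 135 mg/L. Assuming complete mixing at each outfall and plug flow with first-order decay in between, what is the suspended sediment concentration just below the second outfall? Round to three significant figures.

Conservation of mass: C = (6.900·11.00 + 1.080·540.0) / 7.980 = 659.1/7.980 = 82.59 mg/L; combined flow 7.980 m³/s.
Travel time t = 28.9·1000 / 0.82 = 35240 s = 9.790 h.
Applying C = C₀e^(−kt): 82.59 × 0.3819 = 31.54 mg/L.
At the second outfall, C = (7.980·31.54 + 0.8820·135.0) / (7.980 + 0.8820) = 41.84 mg/L.

41.8 mg/L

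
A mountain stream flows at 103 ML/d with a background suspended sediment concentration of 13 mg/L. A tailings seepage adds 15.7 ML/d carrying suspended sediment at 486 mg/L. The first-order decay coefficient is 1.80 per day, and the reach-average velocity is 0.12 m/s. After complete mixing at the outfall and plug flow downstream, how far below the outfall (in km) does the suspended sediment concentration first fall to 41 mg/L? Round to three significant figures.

3.52 km

Conservation of mass: C = (103.0·13.00 + 15.70·486.0) / 118.7 = 8969/118.7 = 75.56 mg/L.
Set 75.56·exp(−k·t) = 41 → t = ln(75.56/41)/k = 29350 s = 8.152 h.
Distance = v·t = 0.12·29350 = 3522 m = 3.522 km.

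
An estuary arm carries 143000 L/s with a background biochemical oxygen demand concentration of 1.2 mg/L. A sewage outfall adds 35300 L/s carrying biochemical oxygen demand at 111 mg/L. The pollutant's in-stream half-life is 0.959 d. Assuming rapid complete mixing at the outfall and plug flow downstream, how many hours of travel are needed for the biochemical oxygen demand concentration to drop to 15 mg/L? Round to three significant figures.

14.1 h

Flow-weighted average: C = (143000·1.200 + 35300·111.0) / 178300 = 4090000/178300 = 22.94 mg/L.
Half-life 0.959 d → k = ln 2 / 0.959 = 0.7228 d⁻¹.
22.94·exp(−k·t) = 15 → t = ln(22.94/15)/k = 50770 s = 14.10 h.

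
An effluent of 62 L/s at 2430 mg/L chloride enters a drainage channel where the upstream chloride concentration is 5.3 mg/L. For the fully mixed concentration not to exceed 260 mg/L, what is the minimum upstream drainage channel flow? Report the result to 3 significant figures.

Set C_mix = 260: (Q·5.300 + 62.00·2430) / (Q + 62.00) = 260
→ Q = 62.00·(2430 − 260)/(260 − 5.300) = 528.2 L/s.

528 L/s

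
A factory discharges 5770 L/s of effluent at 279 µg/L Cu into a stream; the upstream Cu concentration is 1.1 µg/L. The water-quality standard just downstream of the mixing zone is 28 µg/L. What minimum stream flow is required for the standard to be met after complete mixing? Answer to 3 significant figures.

Set C_mix = 28: (Q·1.100 + 5770·279.0) / (Q + 5770) = 28
→ Q = 5770·(279.0 − 28)/(28 − 1.100) = 53840 L/s.

53800 L/s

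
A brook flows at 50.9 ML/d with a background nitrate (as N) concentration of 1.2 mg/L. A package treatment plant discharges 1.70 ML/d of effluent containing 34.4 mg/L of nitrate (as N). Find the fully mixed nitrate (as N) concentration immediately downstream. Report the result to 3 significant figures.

2.27 mg/L

Mass balance: C = (50.90·1.200 + 1.700·34.40) / 52.60 = 119.6/52.60 = 2.273 mg/L.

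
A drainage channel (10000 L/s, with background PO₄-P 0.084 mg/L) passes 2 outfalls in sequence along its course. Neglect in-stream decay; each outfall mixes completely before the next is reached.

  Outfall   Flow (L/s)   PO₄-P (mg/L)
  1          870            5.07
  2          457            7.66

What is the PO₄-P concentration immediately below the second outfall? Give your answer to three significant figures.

Outfall 1: combined Q = 10870 L/s; C = (10000·0.08400 + 870.0·5.070)/10870 = 0.4831 mg/L.
Outfall 2: combined Q = 11330 L/s; C = (10870·0.4831 + 457.0·7.660)/11330 = 0.7726 mg/L.

0.773 mg/L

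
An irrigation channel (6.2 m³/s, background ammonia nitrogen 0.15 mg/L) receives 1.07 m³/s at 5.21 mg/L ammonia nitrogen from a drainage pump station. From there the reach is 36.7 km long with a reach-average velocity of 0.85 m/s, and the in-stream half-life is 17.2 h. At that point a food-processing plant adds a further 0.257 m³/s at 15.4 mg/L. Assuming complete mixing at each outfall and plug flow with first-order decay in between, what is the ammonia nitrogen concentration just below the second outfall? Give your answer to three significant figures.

1.06 mg/L

Mixed concentration C = ΣQC/ΣQ = (6.200·0.1500 + 1.070·5.210) / 7.270 = 6.505/7.270 = 0.8947 mg/L; combined flow 7.270 m³/s.
Travel time t = 36.7·1000 / 0.85 = 43180 s = 11.99 h.
Half-life 17.2 h → k = ln 2 / 17.2 = 0.04030 h⁻¹ = 0.9672 d⁻¹.
After decay, C = 0.8947 × e^(−kt) = 0.8947 × 0.6167 = 0.5518 mg/L.
Second outfall: C = (7.270·0.5518 + 0.2570·15.40)/7.527 = 1.059 mg/L.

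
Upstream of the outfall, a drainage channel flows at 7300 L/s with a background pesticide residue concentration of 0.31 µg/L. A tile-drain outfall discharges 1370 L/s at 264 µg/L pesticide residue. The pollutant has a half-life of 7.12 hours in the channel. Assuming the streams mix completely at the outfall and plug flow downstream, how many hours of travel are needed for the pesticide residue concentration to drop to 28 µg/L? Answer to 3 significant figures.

4.16 h

Mass balance: C = (7300·0.3100 + 1370·264.0) / 8670 = 363900/8670 = 41.98 µg/L.
Half-life 7.12 h → k = ln 2 / 7.12 = 0.09735 h⁻¹ = 2.336 d⁻¹.
41.98·exp(−k·t) = 28 → t = ln(41.98/28)/k = 14970 s = 4.159 h.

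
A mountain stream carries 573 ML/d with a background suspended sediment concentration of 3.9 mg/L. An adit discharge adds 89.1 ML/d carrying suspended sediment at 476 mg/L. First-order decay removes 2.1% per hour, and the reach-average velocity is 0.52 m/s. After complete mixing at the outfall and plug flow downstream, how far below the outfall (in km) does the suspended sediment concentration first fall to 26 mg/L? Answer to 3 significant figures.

84.1 km

Mixed concentration C = ΣQC/ΣQ = (573.0·3.900 + 89.10·476.0) / 662.1 = 44650/662.1 = 67.43 mg/L.
2.1%/h lost → k = −ln(1 − 0.021) = 0.02122 h⁻¹.
Set 67.43·exp(−k·t) = 26 → t = ln(67.43/26)/k = 161700 s = 44.90 h.
Distance = v·t = 0.52·161700 = 84060 m = 84.06 km.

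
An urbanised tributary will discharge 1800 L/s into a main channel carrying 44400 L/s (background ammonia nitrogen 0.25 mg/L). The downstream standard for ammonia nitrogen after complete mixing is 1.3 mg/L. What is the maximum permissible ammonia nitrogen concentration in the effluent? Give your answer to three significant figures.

27.2 mg/L

At the limit, (Qr·Cr + Qe·Cₑ)/(Qr + Qe) = 1.3:
Cₑ = (46200·1.3 − 44400·0.2500) / 1800 = 27.20 mg/L.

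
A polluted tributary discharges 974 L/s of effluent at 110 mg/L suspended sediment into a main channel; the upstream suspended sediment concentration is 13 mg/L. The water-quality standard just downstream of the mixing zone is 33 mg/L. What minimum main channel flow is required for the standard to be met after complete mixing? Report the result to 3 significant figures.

Set C_mix = 33: (Q·13.00 + 974.0·110.0) / (Q + 974.0) = 33
→ Q = 974.0·(110.0 − 33)/(33 − 13.00) = 3750 L/s.

3750 L/s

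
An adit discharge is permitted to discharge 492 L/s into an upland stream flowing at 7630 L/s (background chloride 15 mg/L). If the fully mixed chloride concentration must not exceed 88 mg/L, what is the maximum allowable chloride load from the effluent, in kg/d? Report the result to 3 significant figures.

51900 kg/d

Mass balance at the limit: 7630·15.00 + 492.0·Cₑ = 8122·88 → Cₑ = 1220 mg/L.
492.0 L/s = 0.4920 m³/s. Load = 0.4920 m³/s × 1220 g/m³ × 86 400 s/d = 51860 kg/d.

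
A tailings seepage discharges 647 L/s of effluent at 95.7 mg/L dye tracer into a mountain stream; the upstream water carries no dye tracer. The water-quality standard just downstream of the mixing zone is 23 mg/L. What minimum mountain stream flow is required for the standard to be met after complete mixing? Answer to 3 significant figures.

Set C_mix = 23: (Q·0 + 647.0·95.70) / (Q + 647.0) = 23
→ Q = 647.0·(95.70 − 23)/(23 − 0) = 2045 L/s.

2050 L/s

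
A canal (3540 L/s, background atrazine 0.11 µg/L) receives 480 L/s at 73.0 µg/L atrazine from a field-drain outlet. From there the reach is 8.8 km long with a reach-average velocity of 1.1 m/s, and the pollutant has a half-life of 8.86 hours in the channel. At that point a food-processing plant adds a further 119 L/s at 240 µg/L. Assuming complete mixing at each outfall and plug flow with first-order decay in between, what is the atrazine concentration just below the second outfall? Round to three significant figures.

Mass balance: C = (3540·0.1100 + 480.0·73.00) / 4020 = 35430/4020 = 8.813 µg/L; combined flow 4020 L/s.
Travel time t = 8.8·1000 / 1.1 = 8000 s = 2.222 h.
Half-life 8.86 h → k = ln 2 / 8.86 = 0.07823 h⁻¹ = 1.878 d⁻¹.
First-order decay: C = 8.813·exp(−k·t) = 8.813·0.8404 = 7.407 µg/L.
Second outfall: C = (4020·7.407 + 119.0·240.0)/4139 = 14.09 µg/L.

14.1 µg/L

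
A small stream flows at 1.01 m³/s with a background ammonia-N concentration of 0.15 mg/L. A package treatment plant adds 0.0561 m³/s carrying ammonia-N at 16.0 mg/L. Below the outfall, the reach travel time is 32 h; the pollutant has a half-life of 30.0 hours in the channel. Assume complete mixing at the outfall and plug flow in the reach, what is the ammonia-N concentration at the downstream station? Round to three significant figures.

Conservation of mass: C = (1.010·0.1500 + 0.05610·16.00) / 1.066 = 1.049/1.066 = 0.9841 mg/L.
Half-life 30.0 h → k = ln 2 / 30.0 = 0.02310 h⁻¹ = 0.5545 d⁻¹.
After decay, C = 0.9841 × e^(−kt) = 0.9841 × 0.4774 = 0.4698 mg/L.

0.470 mg/L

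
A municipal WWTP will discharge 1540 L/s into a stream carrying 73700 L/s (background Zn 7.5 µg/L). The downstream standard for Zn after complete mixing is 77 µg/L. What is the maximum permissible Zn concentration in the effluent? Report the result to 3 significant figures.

3400 µg/L

At the limit, (Qr·Cr + Qe·Cₑ)/(Qr + Qe) = 77:
Cₑ = (75240·77 − 73700·7.500) / 1540 = 3403 µg/L.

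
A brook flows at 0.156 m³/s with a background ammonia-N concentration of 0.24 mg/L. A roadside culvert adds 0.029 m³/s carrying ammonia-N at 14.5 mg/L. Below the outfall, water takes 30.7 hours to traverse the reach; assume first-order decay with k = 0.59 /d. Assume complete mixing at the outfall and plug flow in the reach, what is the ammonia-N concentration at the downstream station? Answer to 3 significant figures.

1.16 mg/L

Mixed concentration C = ΣQC/ΣQ = (0.1560·0.2400 + 0.02900·14.50) / 0.1850 = 0.4579/0.1850 = 2.475 mg/L.
First-order decay: C = 2.475·exp(−k·t) = 2.475·0.4701 = 1.164 mg/L.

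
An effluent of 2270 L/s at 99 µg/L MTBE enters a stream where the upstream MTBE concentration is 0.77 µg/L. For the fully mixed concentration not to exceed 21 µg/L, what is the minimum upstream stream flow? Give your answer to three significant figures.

Set C_mix = 21: (Q·0.7700 + 2270·99.00) / (Q + 2270) = 21
→ Q = 2270·(99.00 − 21)/(21 − 0.7700) = 8752 L/s.

8750 L/s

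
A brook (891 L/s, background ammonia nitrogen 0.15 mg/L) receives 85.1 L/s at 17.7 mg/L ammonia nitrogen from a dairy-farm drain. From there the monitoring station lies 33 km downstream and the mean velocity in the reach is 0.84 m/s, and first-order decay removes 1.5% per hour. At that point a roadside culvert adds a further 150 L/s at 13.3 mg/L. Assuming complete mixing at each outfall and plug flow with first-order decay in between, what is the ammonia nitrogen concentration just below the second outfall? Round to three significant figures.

Mixed concentration C = ΣQC/ΣQ = (891.0·0.1500 + 85.10·17.70) / 976.1 = 1640/976.1 = 1.680 mg/L; combined flow 976.1 L/s.
Travel time t = 33·1000 / 0.84 = 39290 s = 10.91 h.
1.5%/h lost → k = −ln(1 − 0.015) = 0.01511 h⁻¹.
After decay, C = 1.680 × e^(−kt) = 1.680 × 0.8480 = 1.425 mg/L.
At the second outfall, C = (976.1·1.425 + 150.0·13.30) / (976.1 + 150.0) = 3.006 mg/L.

3.01 mg/L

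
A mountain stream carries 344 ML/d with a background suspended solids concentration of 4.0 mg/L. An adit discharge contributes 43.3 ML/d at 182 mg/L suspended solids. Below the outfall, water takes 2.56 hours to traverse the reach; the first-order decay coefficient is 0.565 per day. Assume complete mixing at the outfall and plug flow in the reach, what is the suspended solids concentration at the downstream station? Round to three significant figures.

Mixed concentration C = ΣQC/ΣQ = (344.0·4.000 + 43.30·182.0) / 387.3 = 9257/387.3 = 23.90 mg/L.
Decay over the reach: 23.90·exp(−kt) = 23.90·0.9415 = 22.50 mg/L.

22.5 mg/L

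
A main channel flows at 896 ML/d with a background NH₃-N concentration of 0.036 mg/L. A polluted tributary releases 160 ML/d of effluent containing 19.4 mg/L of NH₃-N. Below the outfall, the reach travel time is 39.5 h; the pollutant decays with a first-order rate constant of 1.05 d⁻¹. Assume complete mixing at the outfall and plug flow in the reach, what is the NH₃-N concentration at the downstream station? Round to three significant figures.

0.528 mg/L

Conservation of mass: C = (896.0·0.03600 + 160.0·19.40) / 1056 = 3136/1056 = 2.970 mg/L.
Decay over the reach: 2.970·exp(−kt) = 2.970·0.1776 = 0.5275 mg/L.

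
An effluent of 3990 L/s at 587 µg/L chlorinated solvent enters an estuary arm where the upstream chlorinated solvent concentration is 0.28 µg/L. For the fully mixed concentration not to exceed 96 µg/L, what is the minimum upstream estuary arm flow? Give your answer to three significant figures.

20500 L/s

Set C_mix = 96: (Q·0.2800 + 3990·587.0) / (Q + 3990) = 96
→ Q = 3990·(587.0 − 96)/(96 − 0.2800) = 20470 L/s.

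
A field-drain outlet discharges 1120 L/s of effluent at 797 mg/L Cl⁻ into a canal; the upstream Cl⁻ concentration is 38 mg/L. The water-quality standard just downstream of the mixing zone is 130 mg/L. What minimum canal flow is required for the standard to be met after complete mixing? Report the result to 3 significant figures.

Set C_mix = 130: (Q·38.00 + 1120·797.0) / (Q + 1120) = 130
→ Q = 1120·(797.0 − 130)/(130 − 38.00) = 8120 L/s.

8120 L/s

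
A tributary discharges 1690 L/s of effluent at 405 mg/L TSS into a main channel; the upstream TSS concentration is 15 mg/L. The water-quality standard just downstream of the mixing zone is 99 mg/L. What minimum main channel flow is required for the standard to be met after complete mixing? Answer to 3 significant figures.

Set C_mix = 99: (Q·15.00 + 1690·405.0) / (Q + 1690) = 99
→ Q = 1690·(405.0 − 99)/(99 − 15.00) = 6156 L/s.

6160 L/s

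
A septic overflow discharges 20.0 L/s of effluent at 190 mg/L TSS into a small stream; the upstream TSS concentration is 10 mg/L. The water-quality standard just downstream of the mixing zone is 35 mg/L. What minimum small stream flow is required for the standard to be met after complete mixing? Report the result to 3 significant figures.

124 L/s

Set C_mix = 35: (Q·10.00 + 20.00·190.0) / (Q + 20.00) = 35
→ Q = 20.00·(190.0 − 35)/(35 − 10.00) = 124.0 L/s.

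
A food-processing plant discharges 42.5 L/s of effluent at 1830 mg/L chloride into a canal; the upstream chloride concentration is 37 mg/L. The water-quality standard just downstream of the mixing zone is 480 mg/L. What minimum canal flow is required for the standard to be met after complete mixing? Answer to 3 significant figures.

130 L/s

Set C_mix = 480: (Q·37.00 + 42.50·1830) / (Q + 42.50) = 480
→ Q = 42.50·(1830 − 480)/(480 − 37.00) = 129.5 L/s.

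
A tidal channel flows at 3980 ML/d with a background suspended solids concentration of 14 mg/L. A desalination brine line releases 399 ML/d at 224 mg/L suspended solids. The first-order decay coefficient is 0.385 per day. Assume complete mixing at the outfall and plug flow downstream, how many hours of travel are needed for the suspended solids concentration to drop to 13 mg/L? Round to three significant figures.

Mixed concentration C = ΣQC/ΣQ = (3980·14.00 + 399.0·224.0) / 4379 = 145100/4379 = 33.13 mg/L.
33.13·exp(−k·t) = 13 → t = ln(33.13/13)/k = 210000 s = 58.32 h.

58.3 h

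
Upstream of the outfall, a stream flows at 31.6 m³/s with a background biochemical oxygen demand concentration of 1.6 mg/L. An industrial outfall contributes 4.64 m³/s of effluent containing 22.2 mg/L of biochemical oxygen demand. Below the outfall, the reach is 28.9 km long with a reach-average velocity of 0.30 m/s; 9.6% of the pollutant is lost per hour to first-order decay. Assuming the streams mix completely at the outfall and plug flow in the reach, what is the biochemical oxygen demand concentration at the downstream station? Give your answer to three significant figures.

Mixed concentration C = ΣQC/ΣQ = (31.60·1.600 + 4.640·22.20) / 36.24 = 153.6/36.24 = 4.238 mg/L.
Travel time t = 28.9·1000 / 0.30 = 96330 s = 26.76 h.
9.6%/h lost → k = −ln(1 − 0.096) = 0.1009 h⁻¹.
Decay over the reach: 4.238·exp(−kt) = 4.238·0.06716 = 0.2846 mg/L.

0.285 mg/L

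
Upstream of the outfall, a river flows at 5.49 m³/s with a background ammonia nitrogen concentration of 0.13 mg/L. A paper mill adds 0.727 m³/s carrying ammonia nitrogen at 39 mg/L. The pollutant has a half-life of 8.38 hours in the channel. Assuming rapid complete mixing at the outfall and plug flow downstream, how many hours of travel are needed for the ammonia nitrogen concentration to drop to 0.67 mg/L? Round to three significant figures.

Mixed concentration C = ΣQC/ΣQ = (5.490·0.1300 + 0.7270·39.00) / 6.217 = 29.07/6.217 = 4.675 mg/L.
Half-life 8.38 h → k = ln 2 / 8.38 = 0.08271 h⁻¹ = 1.985 d⁻¹.
4.675·exp(−k·t) = 0.67 → t = ln(4.675/0.67)/k = 84560 s = 23.49 h.

23.5 h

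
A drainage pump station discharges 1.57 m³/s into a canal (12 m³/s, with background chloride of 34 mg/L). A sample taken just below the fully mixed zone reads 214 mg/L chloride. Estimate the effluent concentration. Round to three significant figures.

1590 mg/L

Mass balance: 12.00·34.00 + 1.570·Cₑ = 13.57·214.0
→ Cₑ = (13.57·214.0 − 12.00·34.00) / 1.570 = 1590 mg/L.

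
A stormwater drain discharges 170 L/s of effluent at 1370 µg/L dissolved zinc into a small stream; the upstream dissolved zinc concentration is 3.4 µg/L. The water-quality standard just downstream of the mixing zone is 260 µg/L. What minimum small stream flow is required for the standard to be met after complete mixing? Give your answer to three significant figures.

Set C_mix = 260: (Q·3.400 + 170.0·1370) / (Q + 170.0) = 260
→ Q = 170.0·(1370 − 260)/(260 − 3.400) = 735.4 L/s.

735 L/s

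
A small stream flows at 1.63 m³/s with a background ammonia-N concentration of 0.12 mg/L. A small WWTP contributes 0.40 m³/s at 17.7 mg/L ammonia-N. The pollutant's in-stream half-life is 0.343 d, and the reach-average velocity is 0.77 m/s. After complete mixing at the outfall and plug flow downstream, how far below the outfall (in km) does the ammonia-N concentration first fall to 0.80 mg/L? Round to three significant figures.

49.4 km

Conservation of mass: C = (1.630·0.1200 + 0.4000·17.70) / 2.030 = 7.276/2.030 = 3.584 mg/L.
Half-life 0.343 d → k = ln 2 / 0.343 = 2.021 d⁻¹.
Set 3.584·exp(−k·t) = 0.80 → t = ln(3.584/0.80)/k = 64120 s = 17.81 h.
Distance = v·t = 0.77·64120 = 49370 m = 49.37 km.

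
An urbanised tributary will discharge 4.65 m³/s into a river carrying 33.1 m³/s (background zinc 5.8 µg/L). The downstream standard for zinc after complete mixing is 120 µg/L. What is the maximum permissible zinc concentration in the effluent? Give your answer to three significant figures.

At the limit, (Qr·Cr + Qe·Cₑ)/(Qr + Qe) = 120:
Cₑ = (37.75·120 − 33.10·5.800) / 4.650 = 932.9 µg/L.

933 µg/L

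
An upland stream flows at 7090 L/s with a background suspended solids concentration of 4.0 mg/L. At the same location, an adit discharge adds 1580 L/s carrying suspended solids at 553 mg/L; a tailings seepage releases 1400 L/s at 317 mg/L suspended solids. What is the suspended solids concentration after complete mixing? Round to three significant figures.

134 mg/L

After mixing, C = (7090·4.000 + 1580·553.0 + 1400·317.0) / 10070 = 1346000/10070 = 133.7 mg/L.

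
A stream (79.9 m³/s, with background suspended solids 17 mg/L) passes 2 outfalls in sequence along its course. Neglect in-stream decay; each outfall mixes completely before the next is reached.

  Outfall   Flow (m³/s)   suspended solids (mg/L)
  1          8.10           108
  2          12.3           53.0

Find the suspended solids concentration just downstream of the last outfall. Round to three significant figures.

Outfall 1: combined Q = 88.00 m³/s; C = (79.90·17.00 + 8.100·108.0)/88.00 = 25.38 mg/L.
Outfall 2: combined Q = 100.3 m³/s; C = (88.00·25.38 + 12.30·53.00)/100.3 = 28.76 mg/L.

28.8 mg/L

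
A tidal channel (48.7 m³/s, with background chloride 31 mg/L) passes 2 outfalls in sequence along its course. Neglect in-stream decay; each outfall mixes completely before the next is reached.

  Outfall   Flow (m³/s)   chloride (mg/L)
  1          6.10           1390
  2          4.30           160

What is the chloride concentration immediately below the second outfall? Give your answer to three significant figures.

Below outfall 1: Q → 54.80 m³/s, C = (48.70·31.00 + 6.100·1390)/54.80 = 182.3 mg/L.
Below outfall 2: Q → 59.10 m³/s, C = (54.80·182.3 + 4.300·160.0)/59.10 = 180.7 mg/L.

181 mg/L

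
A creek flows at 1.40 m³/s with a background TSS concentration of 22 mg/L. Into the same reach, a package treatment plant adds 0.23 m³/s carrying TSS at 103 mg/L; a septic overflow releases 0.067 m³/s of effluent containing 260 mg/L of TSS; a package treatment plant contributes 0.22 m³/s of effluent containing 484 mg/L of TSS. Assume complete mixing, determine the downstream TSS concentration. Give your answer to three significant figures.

93.1 mg/L

Mixed concentration C = ΣQC/ΣQ = (1.400·22.00 + 0.2300·103.0 + 0.06700·260.0 + 0.2200·484.0) / 1.917 = 178.4/1.917 = 93.06 mg/L.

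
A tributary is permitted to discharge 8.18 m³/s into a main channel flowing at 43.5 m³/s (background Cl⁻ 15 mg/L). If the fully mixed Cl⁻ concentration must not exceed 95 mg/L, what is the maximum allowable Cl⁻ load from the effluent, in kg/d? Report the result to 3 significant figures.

Mass balance at the limit: 43.50·15.00 + 8.180·Cₑ = 51.68·95 → Cₑ = 520.4 mg/L.
Load = 8.180 m³/s × 520.4 g/m³ × 86 400 s/d = 367800 kg/d.

368000 kg/d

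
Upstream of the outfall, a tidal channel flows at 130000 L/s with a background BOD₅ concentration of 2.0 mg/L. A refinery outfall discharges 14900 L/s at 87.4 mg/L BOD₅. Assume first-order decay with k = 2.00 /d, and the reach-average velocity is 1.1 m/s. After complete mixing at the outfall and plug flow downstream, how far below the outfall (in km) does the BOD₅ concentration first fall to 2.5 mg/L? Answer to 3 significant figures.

Mass balance: C = (130000·2.000 + 14900·87.40) / 144900 = 1562000/144900 = 10.78 mg/L.
Set 10.78·exp(−k·t) = 2.5 → t = ln(10.78/2.5)/k = 63140 s = 17.54 h.
Distance = v·t = 1.1·63140 = 69450 m = 69.45 km.

69.5 km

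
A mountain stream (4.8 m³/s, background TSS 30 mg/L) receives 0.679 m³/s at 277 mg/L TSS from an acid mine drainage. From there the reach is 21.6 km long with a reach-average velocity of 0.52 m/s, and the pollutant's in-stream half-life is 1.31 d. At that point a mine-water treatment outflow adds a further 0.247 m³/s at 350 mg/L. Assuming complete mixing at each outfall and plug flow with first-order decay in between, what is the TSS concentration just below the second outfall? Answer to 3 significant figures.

60.1 mg/L

Mass balance: C = (4.800·30.00 + 0.6790·277.0) / 5.479 = 332.1/5.479 = 60.61 mg/L; combined flow 5.479 m³/s.
Travel time t = 21.6·1000 / 0.52 = 41540 s = 11.54 h.
Half-life 1.31 d → k = ln 2 / 1.31 = 0.5291 d⁻¹.
First-order decay: C = 60.61·exp(−k·t) = 60.61·0.7754 = 47.00 mg/L.
At the second outfall, C = (5.479·47.00 + 0.2470·350.0) / (5.479 + 0.2470) = 60.07 mg/L.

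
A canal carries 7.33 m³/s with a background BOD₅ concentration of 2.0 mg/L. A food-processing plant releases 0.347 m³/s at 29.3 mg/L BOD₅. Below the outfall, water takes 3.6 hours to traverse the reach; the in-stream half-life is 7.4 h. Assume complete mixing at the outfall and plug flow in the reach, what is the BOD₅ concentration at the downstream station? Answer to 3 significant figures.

Flow-weighted average: C = (7.330·2.000 + 0.3470·29.30) / 7.677 = 24.83/7.677 = 3.234 mg/L.
Half-life 7.4 h → k = ln 2 / 7.4 = 0.09367 h⁻¹ = 2.248 d⁻¹.
Decay over the reach: 3.234·exp(−kt) = 3.234·0.7138 = 2.308 mg/L.

2.31 mg/L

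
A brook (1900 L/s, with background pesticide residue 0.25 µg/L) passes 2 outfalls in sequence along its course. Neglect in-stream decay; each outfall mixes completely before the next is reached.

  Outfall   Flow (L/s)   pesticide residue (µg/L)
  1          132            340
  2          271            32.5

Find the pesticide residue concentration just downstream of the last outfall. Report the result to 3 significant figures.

23.5 µg/L

Outfall 1: combined Q = 2032 L/s; C = (1900·0.2500 + 132.0·340.0)/2032 = 22.32 µg/L.
Outfall 2: combined Q = 2303 L/s; C = (2032·22.32 + 271.0·32.50)/2303 = 23.52 µg/L.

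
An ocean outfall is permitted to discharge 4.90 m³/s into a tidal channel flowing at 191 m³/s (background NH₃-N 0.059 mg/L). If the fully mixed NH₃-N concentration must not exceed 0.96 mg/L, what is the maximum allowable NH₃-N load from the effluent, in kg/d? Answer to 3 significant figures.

15300 kg/d

Mass balance at the limit: 191.0·0.05900 + 4.900·Cₑ = 195.9·0.96 → Cₑ = 36.08 mg/L.
Load = 4.900 m³/s × 36.08 g/m³ × 86 400 s/d = 15280 kg/d.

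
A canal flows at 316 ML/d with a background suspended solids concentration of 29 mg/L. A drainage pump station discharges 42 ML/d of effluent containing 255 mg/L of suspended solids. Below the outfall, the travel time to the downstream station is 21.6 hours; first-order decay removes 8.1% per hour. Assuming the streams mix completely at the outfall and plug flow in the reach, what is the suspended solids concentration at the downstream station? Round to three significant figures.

Conservation of mass: C = (316.0·29.00 + 42.00·255.0) / 358.0 = 19870/358.0 = 55.51 mg/L.
8.1%/h lost → k = −ln(1 − 0.081) = 0.08447 h⁻¹.
Applying C = C₀e^(−kt): 55.51 × 0.1613 = 8.954 mg/L.

8.95 mg/L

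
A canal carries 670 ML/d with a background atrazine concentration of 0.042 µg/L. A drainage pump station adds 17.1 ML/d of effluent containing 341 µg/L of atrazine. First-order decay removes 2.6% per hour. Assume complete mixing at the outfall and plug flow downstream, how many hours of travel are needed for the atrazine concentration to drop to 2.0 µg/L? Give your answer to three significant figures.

Conservation of mass: C = (670.0·0.04200 + 17.10·341.0) / 687.1 = 5859/687.1 = 8.527 µg/L.
2.6%/h lost → k = −ln(1 − 0.026) = 0.02634 h⁻¹.
8.527·exp(−k·t) = 2.0 → t = ln(8.527/2.0)/k = 198200 s = 55.05 h.

55.0 h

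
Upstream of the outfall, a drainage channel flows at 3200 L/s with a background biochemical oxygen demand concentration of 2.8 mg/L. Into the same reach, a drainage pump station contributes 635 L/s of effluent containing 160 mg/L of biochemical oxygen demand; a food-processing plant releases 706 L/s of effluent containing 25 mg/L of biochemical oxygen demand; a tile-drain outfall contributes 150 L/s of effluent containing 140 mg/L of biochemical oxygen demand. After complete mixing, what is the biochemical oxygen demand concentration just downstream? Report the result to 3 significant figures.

Flow-weighted average: C = (3200·2.800 + 635.0·160.0 + 706.0·25.00 + 150.0·140.0) / 4691 = 149200/4691 = 31.81 mg/L.

31.8 mg/L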